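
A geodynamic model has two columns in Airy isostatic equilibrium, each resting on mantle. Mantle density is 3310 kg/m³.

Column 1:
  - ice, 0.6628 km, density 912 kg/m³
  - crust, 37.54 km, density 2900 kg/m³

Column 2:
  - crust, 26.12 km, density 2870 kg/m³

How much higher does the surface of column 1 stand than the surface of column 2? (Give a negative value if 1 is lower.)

1.66 km

For any compensation level in the mantle, the mantle terms cancel and isostasy reduces to e = (Σt_1 − Σt_2) − (Σ(ρt)_1 − Σ(ρt)_2) / ρ_m.
Σt_1 = 38.2028 km; Σt_2 = 26.12 km; Σ(ρt)_1 = 109470.474; Σ(ρt)_2 = 74964.4 (in km·kg/m³).
e = (38.2028 − 26.12) − (109470.474 − 74964.4) / 3310 = 1.66 km.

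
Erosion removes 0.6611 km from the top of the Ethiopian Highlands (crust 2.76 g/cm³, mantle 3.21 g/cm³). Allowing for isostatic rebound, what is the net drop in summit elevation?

Rebound u = e ρ_c/ρ_m = 0.6611 km × 2.76/3.21 = 0.5684 km.
Net surface drop = e − u = 0.6611 km − 0.5684 km = e (ρ_m − ρ_c)/ρ_m = 0.0927 km.

0.0927 km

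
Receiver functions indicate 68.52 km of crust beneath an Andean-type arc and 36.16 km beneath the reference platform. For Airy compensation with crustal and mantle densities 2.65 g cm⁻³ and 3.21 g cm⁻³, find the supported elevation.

5.65 km

Excess crust Δ = 68.52 km − 36.16 km = 32.36 km, split between elevation h and root r with h + r = Δ.
Airy balance ρ_c h = (ρ_m − ρ_c) r gives r = h ρ_c/(ρ_m − ρ_c), so h (1 + ρ_c/(ρ_m − ρ_c)) = Δ, i.e. h = Δ (ρ_m − ρ_c)/ρ_m.
h = 32.36 km × 0.56/3.21 = 5.65 km.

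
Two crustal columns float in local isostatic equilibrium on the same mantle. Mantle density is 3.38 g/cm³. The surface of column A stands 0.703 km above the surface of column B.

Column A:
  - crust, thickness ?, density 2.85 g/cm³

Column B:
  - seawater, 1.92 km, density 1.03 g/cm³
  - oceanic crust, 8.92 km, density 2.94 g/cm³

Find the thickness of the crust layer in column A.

20.4 km

Take the compensation level at the base of the deeper column (depth z_c below the surface of column A) and equate Σ ρ_i t_i down to z_c; mantle fills any gap and the z_c terms cancel.
Column A: x×2.85 + (z_c − 0 − x)×3.38
Column B: 0.703×0 + 1.92×1.03 + 8.92×2.94 + (z_c − 0.703 − 10.84)×3.38
The z_c×3.38 term appears on both sides and cancels. Collect the known terms of each column as K = Σ(ρt)_known − 3.38 × (depth of known layers): K_A = 0 − 3.38×0 = 0; K_B = 28.2024 − 3.38×(0.703 + 10.84) = −10.81294.
Balance: K_A − x×(3.38 − 2.85) = K_B, so x = (K_A − K_B)/(3.38 − 2.85) = 10.8129/0.53 = 20.4 km.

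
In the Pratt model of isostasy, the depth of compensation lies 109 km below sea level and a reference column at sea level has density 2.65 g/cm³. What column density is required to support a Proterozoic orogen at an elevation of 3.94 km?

Pratt balance: ρ_ref D = ρ (D + h).
ρ = ρ_ref D/(D + h) = 2.65 × 109 km/(109 km + 3.94 km) = 2.56 g/cm³.

2.56 g/cm³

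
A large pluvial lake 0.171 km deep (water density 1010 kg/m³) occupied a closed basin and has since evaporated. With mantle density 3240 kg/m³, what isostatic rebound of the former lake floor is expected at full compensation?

u = d ρ_w/ρ_m = 0.171 km × 1010/3240 = 0.0533 km.

0.0533 km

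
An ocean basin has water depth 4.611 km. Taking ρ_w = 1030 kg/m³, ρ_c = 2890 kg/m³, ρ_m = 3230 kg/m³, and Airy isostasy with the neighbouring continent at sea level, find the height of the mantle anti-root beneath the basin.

25.2 km

Isostatic balance requires: replacing crust with seawater at the top is compensated by replacing crust with mantle at the base: d (ρ_c − ρ_w) = a (ρ_m − ρ_c).
a = d (ρ_c − ρ_w)/(ρ_m − ρ_c) = 4.611 km × 1860/340 = 25.2 km.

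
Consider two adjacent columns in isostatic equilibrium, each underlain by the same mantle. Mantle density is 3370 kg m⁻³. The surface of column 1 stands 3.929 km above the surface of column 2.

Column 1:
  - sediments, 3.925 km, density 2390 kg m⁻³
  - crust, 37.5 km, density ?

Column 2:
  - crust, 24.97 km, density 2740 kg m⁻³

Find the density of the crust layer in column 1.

Take the compensation level at the base of the deeper column (depth z_c below the surface of column 1) and equate Σ ρ_i t_i down to z_c; mantle fills any gap and the z_c terms cancel.
Column 1: 3.925×2390 + 37.5×ρ + (z_c − 41.425)×3370
Column 2: 3.929×0 + 24.97×2740 + (z_c − 3.929 − 24.97)×3370
The z_c×3370 term appears on both sides and cancels. Collect the known terms of each column as K = Σ(ρt)_known − 3370 × (depth of known layers): K_1 = 9380.75 − 3370×41.425 = −130221.5; K_2 = 68417.8 − 3370×(3.929 + 24.97) = −28971.83.
Balance: K_1 + 37.5×ρ = K_2, so ρ = (K_2 − K_1)/37.5 = 101250/37.5 = 2700 kg m⁻³.

2700 kg m⁻³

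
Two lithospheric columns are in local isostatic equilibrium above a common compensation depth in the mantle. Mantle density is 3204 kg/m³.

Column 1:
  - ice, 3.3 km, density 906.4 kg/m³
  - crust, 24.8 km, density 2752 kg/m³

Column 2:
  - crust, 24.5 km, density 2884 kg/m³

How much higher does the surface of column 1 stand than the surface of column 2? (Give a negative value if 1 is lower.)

3.42 km

For any compensation level in the mantle, the mantle terms cancel and isostasy reduces to e = (Σt_1 − Σt_2) − (Σ(ρt)_1 − Σ(ρt)_2) / ρ_m.
Σt_1 = 28.1 km; Σt_2 = 24.5 km; Σ(ρt)_1 = 71240.72; Σ(ρt)_2 = 70658 (in km·kg/m³).
e = (28.1 − 24.5) − (71240.72 − 70658) / 3204 = 3.42 km.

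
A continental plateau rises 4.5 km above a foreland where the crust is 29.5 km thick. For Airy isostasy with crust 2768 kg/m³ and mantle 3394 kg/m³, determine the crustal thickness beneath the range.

Root depth r = h ρ_c / (ρ_m − ρ_c) = 4.5 km × 2768 / 626 = 19.9 km.
Total thickness = T + h + r = 29.5 km + 4.5 km + 19.9 km = 53.9 km.

53.9 km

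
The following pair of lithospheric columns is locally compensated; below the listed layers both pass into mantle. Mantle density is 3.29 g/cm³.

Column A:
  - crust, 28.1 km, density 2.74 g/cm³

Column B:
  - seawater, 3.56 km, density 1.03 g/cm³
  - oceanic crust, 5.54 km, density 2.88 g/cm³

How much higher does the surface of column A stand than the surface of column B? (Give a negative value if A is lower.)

1.56 km

For any compensation level in the mantle, the mantle terms cancel and isostasy reduces to e = (Σt_A − Σt_B) − (Σ(ρt)_A − Σ(ρt)_B) / ρ_m.
Σt_A = 28.1 km; Σt_B = 9.1 km; Σ(ρt)_A = 76.994; Σ(ρt)_B = 19.622 (in km·g/cm³).
e = (28.1 − 9.1) − (76.994 − 19.622) / 3.29 = 1.56 km.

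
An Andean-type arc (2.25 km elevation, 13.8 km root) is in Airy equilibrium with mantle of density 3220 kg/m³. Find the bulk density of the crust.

ρ_c h = (ρ_m − ρ_c) r → ρ_c (h + r) = ρ_m r → ρ_c = ρ_m r / (h + r).
ρ_c = 3220 × 13.8 km / (2.25 km + 13.8 km) = 2770 kg/m³.

2770 kg/m³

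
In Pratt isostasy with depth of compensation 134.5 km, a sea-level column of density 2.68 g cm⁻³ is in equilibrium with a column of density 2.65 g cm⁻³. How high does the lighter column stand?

ρ_ref D = ρ (D + h) → h = D (ρ_ref − ρ)/ρ.
h = 134.5 km × (2.68 − 2.65)/2.65 = 1.52 km.

1.52 km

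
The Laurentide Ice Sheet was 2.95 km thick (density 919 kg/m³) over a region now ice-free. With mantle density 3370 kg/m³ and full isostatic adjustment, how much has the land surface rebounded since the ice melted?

0.804 km

Removing the load lets mantle flow back in; uplift u satisfies ρ_ice t = ρ_m u.
u = t ρ_ice/ρ_m = 2.95 km × 919/3370 = 0.804 km.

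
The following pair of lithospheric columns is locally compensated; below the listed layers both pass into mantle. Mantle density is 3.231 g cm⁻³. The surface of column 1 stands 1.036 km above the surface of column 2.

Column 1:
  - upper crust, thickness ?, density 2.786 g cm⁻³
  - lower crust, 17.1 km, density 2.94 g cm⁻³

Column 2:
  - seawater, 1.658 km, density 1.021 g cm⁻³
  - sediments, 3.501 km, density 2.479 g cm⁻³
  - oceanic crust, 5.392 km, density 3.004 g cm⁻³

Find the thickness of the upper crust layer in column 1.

13.2 km

Take the compensation level at the base of the deeper column (depth z_c below the surface of column 1) and equate Σ ρ_i t_i down to z_c; mantle fills any gap and the z_c terms cancel.
Column 1: x×2.786 + 17.1×2.94 + (z_c − 17.1 − x)×3.231
Column 2: 1.036×0 + 1.658×1.021 + 3.501×2.479 + 5.392×3.004 + (z_c − 1.036 − 10.551)×3.231
The z_c×3.231 term appears on both sides and cancels. Collect the known terms of each column as K = Σ(ρt)_known − 3.231 × (depth of known layers): K_1 = 50.274 − 3.231×17.1 = −4.9761; K_2 = 26.569365 − 3.231×(1.036 + 10.551) = −10.868232.
Balance: K_1 − x×(3.231 − 2.786) = K_2, so x = (K_1 − K_2)/(3.231 − 2.786) = 5.89213/0.445 = 13.2 km.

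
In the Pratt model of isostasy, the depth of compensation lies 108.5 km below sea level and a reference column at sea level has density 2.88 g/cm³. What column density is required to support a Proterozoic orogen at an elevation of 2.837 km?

Pratt balance: ρ_ref D = ρ (D + h).
ρ = ρ_ref D/(D + h) = 2.88 × 108.5 km/(108.5 km + 2.837 km) = 2.81 g/cm³.

2.81 g/cm³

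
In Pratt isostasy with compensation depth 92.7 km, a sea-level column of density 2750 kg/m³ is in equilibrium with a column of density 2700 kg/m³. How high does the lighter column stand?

ρ_ref D = ρ (D + h) → h = D (ρ_ref − ρ)/ρ.
h = 92.7 km × (2750 − 2700)/2700 = 1.72 km.

1.72 km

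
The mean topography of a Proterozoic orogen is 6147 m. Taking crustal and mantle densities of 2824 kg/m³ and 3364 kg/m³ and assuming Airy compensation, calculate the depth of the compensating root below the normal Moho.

32100 m

Balancing pressure at the compensation depth: the weight of the topography is balanced by the buoyancy of the root, ρ_c h = (ρ_m − ρ_c) r.
r = h · ρ_c / (ρ_m − ρ_c) = 6147 m × 2824 / (3364 − 2824) = 32100 m.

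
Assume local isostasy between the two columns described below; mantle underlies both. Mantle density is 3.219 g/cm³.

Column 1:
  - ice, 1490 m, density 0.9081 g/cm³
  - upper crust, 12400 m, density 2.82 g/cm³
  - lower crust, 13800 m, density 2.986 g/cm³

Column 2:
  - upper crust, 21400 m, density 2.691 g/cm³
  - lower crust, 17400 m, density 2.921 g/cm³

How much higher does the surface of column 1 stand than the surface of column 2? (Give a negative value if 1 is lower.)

For any compensation level in the mantle, the mantle terms cancel and isostasy reduces to e = (Σt_1 − Σt_2) − (Σ(ρt)_1 − Σ(ρt)_2) / ρ_m.
Σt_1 = 27690 m; Σt_2 = 38800 m; Σ(ρt)_1 = 77527.869; Σ(ρt)_2 = 108412.8 (in m·g/cm³).
e = (27690 − 38800) − (77527.869 − 108412.8) / 3.219 = −1520 m.

−1520 m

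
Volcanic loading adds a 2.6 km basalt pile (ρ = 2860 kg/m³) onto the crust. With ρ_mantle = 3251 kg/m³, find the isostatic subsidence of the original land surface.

Subaerial loading: s = t ρ_load / ρ_m.
s = 2.6 km × 2860/3251 = 2.29 km.

2.29 km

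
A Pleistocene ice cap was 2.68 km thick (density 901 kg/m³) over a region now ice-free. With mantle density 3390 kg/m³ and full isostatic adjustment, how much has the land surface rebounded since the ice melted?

0.712 km

Removing the load lets mantle flow back in; uplift u satisfies ρ_ice t = ρ_m u.
u = t ρ_ice/ρ_m = 2.68 km × 901/3390 = 0.712 km.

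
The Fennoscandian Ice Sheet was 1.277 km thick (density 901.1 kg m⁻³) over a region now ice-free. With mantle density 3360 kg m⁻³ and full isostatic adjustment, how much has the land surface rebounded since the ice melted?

Removing the load lets mantle flow back in; uplift u satisfies ρ_ice t = ρ_m u.
u = t ρ_ice/ρ_m = 1.277 km × 901.1/3360 = 0.342 km.

0.342 km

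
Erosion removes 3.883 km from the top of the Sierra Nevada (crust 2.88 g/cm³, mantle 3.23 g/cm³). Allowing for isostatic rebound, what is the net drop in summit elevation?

Rebound u = e ρ_c/ρ_m = 3.883 km × 2.88/3.23 = 3.462 km.
Net surface drop = e − u = 3.883 km − 3.462 km = e (ρ_m − ρ_c)/ρ_m = 0.421 km.

0.421 km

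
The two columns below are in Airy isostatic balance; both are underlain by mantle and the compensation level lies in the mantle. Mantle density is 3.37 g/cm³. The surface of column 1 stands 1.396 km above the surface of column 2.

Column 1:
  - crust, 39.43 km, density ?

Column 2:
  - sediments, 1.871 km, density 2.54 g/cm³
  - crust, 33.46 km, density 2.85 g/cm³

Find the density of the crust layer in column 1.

2.77 g/cm³

Take the compensation level at the base of the deeper column (depth z_c below the surface of column 1) and equate Σ ρ_i t_i down to z_c; mantle fills any gap and the z_c terms cancel.
Column 1: 39.43×ρ + (z_c − 39.43)×3.37
Column 2: 1.396×0 + 1.871×2.54 + 33.46×2.85 + (z_c − 1.396 − 35.331)×3.37
The z_c×3.37 term appears on both sides and cancels. Collect the known terms of each column as K = Σ(ρt)_known − 3.37 × (depth of known layers): K_1 = 0 − 3.37×39.43 = −132.8791; K_2 = 100.11334 − 3.37×(1.396 + 35.331) = −23.65665.
Balance: K_1 + 39.43×ρ = K_2, so ρ = (K_2 − K_1)/39.43 = 109.222/39.43 = 2.77 g/cm³.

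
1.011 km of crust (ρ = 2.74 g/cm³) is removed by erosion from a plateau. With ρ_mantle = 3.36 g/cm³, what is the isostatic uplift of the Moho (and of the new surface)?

0.824 km

Unloading: uplift u = e ρ_c/ρ_m = 1.011 km × 2.74/3.36 = 0.824 km.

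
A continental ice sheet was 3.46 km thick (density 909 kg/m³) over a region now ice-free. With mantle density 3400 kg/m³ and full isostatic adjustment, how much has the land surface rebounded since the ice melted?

Removing the load lets mantle flow back in; uplift u satisfies ρ_ice t = ρ_m u.
u = t ρ_ice/ρ_m = 3.46 km × 909/3400 = 0.925 km.

0.925 km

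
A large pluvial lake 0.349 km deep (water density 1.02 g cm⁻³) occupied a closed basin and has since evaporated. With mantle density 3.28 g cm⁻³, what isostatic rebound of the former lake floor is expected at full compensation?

u = d ρ_w/ρ_m = 0.349 km × 1.02/3.28 = 0.109 km.

0.109 km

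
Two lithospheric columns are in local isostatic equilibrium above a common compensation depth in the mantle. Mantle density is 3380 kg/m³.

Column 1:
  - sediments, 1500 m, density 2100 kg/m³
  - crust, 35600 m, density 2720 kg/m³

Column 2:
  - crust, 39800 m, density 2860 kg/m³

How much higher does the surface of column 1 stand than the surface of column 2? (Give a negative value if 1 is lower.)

1400 m

For any compensation level in the mantle, the mantle terms cancel and isostasy reduces to e = (Σt_1 − Σt_2) − (Σ(ρt)_1 − Σ(ρt)_2) / ρ_m.
Σt_1 = 37100 m; Σt_2 = 39800 m; Σ(ρt)_1 = 99982000; Σ(ρt)_2 = 113828000 (in m·kg/m³).
e = (37100 − 39800) − (99982000 − 113828000) / 3380 = 1400 m.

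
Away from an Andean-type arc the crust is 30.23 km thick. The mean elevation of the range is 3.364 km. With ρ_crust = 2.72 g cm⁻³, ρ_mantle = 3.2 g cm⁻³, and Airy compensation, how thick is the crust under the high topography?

52.7 km

Root depth r = h ρ_c / (ρ_m − ρ_c) = 3.364 km × 2.72 / 0.48 = 19.06 km.
Total thickness = T + h + r = 30.23 km + 3.364 km + 19.06 km = 52.7 km.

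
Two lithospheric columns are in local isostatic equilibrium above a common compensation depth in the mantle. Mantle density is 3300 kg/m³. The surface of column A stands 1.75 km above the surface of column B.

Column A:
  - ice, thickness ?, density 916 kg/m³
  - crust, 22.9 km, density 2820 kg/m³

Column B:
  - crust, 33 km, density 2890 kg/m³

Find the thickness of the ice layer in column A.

3.49 km

Take the compensation level at the base of the deeper column (depth z_c below the surface of column A) and equate Σ ρ_i t_i down to z_c; mantle fills any gap and the z_c terms cancel.
Column A: x×916 + 22.9×2820 + (z_c − 22.9 − x)×3300
Column B: 1.75×0 + 33×2890 + (z_c − 1.75 − 33)×3300
The z_c×3300 term appears on both sides and cancels. Collect the known terms of each column as K = Σ(ρt)_known − 3300 × (depth of known layers): K_A = 64578 − 3300×22.9 = −10992; K_B = 95370 − 3300×(1.75 + 33) = −19305.
Balance: K_A − x×(3300 − 916) = K_B, so x = (K_A − K_B)/(3300 − 916) = 8313/2384 = 3.49 km.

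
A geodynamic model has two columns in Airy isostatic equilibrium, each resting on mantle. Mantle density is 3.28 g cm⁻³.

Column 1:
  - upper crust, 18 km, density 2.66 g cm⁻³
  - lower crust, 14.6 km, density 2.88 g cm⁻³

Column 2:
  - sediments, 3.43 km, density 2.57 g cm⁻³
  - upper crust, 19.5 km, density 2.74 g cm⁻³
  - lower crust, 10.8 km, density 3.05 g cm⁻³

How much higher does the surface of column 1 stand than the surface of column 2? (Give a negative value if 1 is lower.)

For any compensation level in the mantle, the mantle terms cancel and isostasy reduces to e = (Σt_1 − Σt_2) − (Σ(ρt)_1 − Σ(ρt)_2) / ρ_m.
Σt_1 = 32.6 km; Σt_2 = 33.73 km; Σ(ρt)_1 = 89.928; Σ(ρt)_2 = 95.1851 (in km·g cm⁻³).
e = (32.6 − 33.73) − (89.928 − 95.1851) / 3.28 = 0.473 km.

0.473 km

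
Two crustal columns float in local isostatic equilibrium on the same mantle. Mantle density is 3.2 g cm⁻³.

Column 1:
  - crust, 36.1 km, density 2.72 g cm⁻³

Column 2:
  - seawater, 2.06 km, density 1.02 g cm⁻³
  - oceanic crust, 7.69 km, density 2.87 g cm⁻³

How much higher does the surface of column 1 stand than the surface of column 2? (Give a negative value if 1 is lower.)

For any compensation level in the mantle, the mantle terms cancel and isostasy reduces to e = (Σt_1 − Σt_2) − (Σ(ρt)_1 − Σ(ρt)_2) / ρ_m.
Σt_1 = 36.1 km; Σt_2 = 9.75 km; Σ(ρt)_1 = 98.192; Σ(ρt)_2 = 24.1715 (in km·g cm⁻³).
e = (36.1 − 9.75) − (98.192 − 24.1715) / 3.2 = 3.22 km.

3.22 km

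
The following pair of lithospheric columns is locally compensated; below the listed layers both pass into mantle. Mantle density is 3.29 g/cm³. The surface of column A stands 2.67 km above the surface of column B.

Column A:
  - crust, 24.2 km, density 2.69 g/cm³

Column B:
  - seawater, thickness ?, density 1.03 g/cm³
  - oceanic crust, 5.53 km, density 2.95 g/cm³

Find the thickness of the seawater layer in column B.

1.71 km

Take the compensation level at the base of the deeper column (depth z_c below the surface of column A) and equate Σ ρ_i t_i down to z_c; mantle fills any gap and the z_c terms cancel.
Column A: 24.2×2.69 + (z_c − 24.2)×3.29
Column B: 2.67×0 + x×1.03 + 5.53×2.95 + (z_c − 2.67 − 5.53 − x)×3.29
The z_c×3.29 term appears on both sides and cancels. Collect the known terms of each column as K = Σ(ρt)_known − 3.29 × (depth of known layers): K_A = 65.098 − 3.29×24.2 = −14.52; K_B = 16.3135 − 3.29×(2.67 + 5.53) = −10.6645.
Balance: K_A = K_B − x×(3.29 − 1.03), so x = (K_B − K_A)/(3.29 − 1.03) = 3.8555/2.26 = 1.71 km.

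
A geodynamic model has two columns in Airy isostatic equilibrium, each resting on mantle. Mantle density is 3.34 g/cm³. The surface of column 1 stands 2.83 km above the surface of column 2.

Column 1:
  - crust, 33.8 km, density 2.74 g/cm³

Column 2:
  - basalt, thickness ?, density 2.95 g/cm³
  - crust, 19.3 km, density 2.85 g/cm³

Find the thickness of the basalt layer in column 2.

3.51 km

Take the compensation level at the base of the deeper column (depth z_c below the surface of column 1) and equate Σ ρ_i t_i down to z_c; mantle fills any gap and the z_c terms cancel.
Column 1: 33.8×2.74 + (z_c − 33.8)×3.34
Column 2: 2.83×0 + x×2.95 + 19.3×2.85 + (z_c − 2.83 − 19.3 − x)×3.34
The z_c×3.34 term appears on both sides and cancels. Collect the known terms of each column as K = Σ(ρt)_known − 3.34 × (depth of known layers): K_1 = 92.612 − 3.34×33.8 = −20.28; K_2 = 55.005 − 3.34×(2.83 + 19.3) = −18.9092.
Balance: K_1 = K_2 − x×(3.34 − 2.95), so x = (K_2 − K_1)/(3.34 − 2.95) = 1.3708/0.39 = 3.51 km.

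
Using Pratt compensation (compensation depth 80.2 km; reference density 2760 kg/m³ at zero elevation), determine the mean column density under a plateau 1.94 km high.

2690 kg/m³

Pratt balance: ρ_ref D = ρ (D + h).
ρ = ρ_ref D/(D + h) = 2760 × 80.2 km/(80.2 km + 1.94 km) = 2690 kg/m³.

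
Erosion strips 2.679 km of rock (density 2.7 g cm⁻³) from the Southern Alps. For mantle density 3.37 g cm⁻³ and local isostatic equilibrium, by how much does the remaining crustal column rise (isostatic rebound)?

2.15 km

Unloading: uplift u = e ρ_c/ρ_m = 2.679 km × 2.7/3.37 = 2.15 km.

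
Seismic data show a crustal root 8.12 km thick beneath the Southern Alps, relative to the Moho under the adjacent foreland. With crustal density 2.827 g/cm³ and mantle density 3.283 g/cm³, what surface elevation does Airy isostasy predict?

Balancing pressure at the compensation depth: ρ_c h = (ρ_m − ρ_c) r.
h = r (ρ_m − ρ_c) / ρ_c = 8.12 km × (3.283 − 2.827) / 2.827 = 1.31 km.

1.31 km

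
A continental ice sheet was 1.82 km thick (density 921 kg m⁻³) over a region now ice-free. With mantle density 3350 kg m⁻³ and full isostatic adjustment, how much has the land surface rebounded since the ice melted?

Removing the load lets mantle flow back in; uplift u satisfies ρ_ice t = ρ_m u.
u = t ρ_ice/ρ_m = 1.82 km × 921/3350 = 0.5 km.

0.5 km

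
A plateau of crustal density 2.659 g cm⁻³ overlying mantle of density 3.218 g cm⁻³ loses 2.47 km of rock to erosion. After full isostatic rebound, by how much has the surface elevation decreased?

0.429 km

Rebound u = e ρ_c/ρ_m = 2.47 km × 2.659/3.218 = 2.041 km.
Net surface drop = e − u = 2.47 km − 2.041 km = e (ρ_m − ρ_c)/ρ_m = 0.429 km.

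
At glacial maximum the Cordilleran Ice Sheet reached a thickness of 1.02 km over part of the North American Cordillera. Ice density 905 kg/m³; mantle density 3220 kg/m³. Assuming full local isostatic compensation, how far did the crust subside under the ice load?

0.287 km

By Archimedes' principle applied to the lithosphere: the ice load ρ_ice t is balanced by mantle displaced below, ρ_m s.
s = t ρ_ice / ρ_m = 1.02 km × 905/3220 = 0.287 km.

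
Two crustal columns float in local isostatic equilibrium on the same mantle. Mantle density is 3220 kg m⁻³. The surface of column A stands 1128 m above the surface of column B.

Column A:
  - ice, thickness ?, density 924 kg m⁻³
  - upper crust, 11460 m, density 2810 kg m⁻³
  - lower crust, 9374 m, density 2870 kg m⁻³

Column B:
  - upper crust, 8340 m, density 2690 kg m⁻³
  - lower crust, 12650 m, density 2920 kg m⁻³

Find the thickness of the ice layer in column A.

1680 m

Take the compensation level at the base of the deeper column (depth z_c below the surface of column A) and equate Σ ρ_i t_i down to z_c; mantle fills any gap and the z_c terms cancel.
Column A: x×924 + 11460×2810 + 9374×2870 + (z_c − 20834 − x)×3220
Column B: 1128×0 + 8340×2690 + 12650×2920 + (z_c − 1128 − 20990)×3220
The z_c×3220 term appears on both sides and cancels. Collect the known terms of each column as K = Σ(ρt)_known − 3220 × (depth of known layers): K_A = 59105980 − 3220×20834 = −7979500; K_B = 59372600 − 3220×(1128 + 20990) = −11847360.
Balance: K_A − x×(3220 − 924) = K_B, so x = (K_A − K_B)/(3220 − 924) = 3867860/2296 = 1680 m.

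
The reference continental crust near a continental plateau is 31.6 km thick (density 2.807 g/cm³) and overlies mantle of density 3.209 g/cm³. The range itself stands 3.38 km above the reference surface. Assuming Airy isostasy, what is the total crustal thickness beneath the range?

58.6 km

Root depth r = h ρ_c / (ρ_m − ρ_c) = 3.38 km × 2.807 / 0.402 = 23.6 km.
Total thickness = T + h + r = 31.6 km + 3.38 km + 23.6 km = 58.6 km.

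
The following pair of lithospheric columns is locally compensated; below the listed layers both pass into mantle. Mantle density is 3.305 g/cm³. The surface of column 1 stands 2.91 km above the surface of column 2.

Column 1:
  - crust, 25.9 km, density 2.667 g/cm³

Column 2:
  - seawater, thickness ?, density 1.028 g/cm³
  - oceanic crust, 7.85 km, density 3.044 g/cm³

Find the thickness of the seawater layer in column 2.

Take the compensation level at the base of the deeper column (depth z_c below the surface of column 1) and equate Σ ρ_i t_i down to z_c; mantle fills any gap and the z_c terms cancel.
Column 1: 25.9×2.667 + (z_c − 25.9)×3.305
Column 2: 2.91×0 + x×1.028 + 7.85×3.044 + (z_c − 2.91 − 7.85 − x)×3.305
The z_c×3.305 term appears on both sides and cancels. Collect the known terms of each column as K = Σ(ρt)_known − 3.305 × (depth of known layers): K_1 = 69.0753 − 3.305×25.9 = −16.5242; K_2 = 23.8954 − 3.305×(2.91 + 7.85) = −11.6664.
Balance: K_1 = K_2 − x×(3.305 − 1.028), so x = (K_2 − K_1)/(3.305 − 1.028) = 4.8578/2.277 = 2.13 km.

2.13 km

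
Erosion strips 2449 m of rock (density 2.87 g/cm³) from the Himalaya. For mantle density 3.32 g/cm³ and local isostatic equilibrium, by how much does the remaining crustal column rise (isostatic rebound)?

Unloading: uplift u = e ρ_c/ρ_m = 2449 m × 2.87/3.32 = 2120 m.

2120 m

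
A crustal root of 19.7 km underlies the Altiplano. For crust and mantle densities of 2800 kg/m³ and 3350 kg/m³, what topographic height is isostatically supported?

3.87 km

By Archimedes' principle applied to the lithosphere: ρ_c h = (ρ_m − ρ_c) r.
h = r (ρ_m − ρ_c) / ρ_c = 19.7 km × (3350 − 2800) / 2800 = 3.87 km.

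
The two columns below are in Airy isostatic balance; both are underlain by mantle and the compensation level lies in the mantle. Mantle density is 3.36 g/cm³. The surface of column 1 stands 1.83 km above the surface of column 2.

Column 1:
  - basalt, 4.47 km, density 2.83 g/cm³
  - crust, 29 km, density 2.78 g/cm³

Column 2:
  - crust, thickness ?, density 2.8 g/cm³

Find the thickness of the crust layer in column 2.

23.3 km

Take the compensation level at the base of the deeper column (depth z_c below the surface of column 1) and equate Σ ρ_i t_i down to z_c; mantle fills any gap and the z_c terms cancel.
Column 1: 4.47×2.83 + 29×2.78 + (z_c − 33.47)×3.36
Column 2: 1.83×0 + x×2.8 + (z_c − 1.83 − 0 − x)×3.36
The z_c×3.36 term appears on both sides and cancels. Collect the known terms of each column as K = Σ(ρt)_known − 3.36 × (depth of known layers): K_1 = 93.2701 − 3.36×33.47 = −19.1891; K_2 = 0 − 3.36×(1.83 + 0) = −6.1488.
Balance: K_1 = K_2 − x×(3.36 − 2.8), so x = (K_2 − K_1)/(3.36 − 2.8) = 13.0403/0.56 = 23.3 km.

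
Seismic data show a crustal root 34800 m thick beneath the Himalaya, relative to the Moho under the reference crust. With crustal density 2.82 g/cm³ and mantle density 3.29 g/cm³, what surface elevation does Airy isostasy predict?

5800 m

Equating mass per unit area of the two columns: ρ_c h = (ρ_m − ρ_c) r.
h = r (ρ_m − ρ_c) / ρ_c = 34800 m × (3.29 − 2.82) / 2.82 = 5800 m.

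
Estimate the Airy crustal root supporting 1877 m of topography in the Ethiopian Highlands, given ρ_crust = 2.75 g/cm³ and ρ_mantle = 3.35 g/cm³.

Balancing pressure at the compensation depth: the weight of the topography is balanced by the buoyancy of the root, ρ_c h = (ρ_m − ρ_c) r.
r = h · ρ_c / (ρ_m − ρ_c) = 1877 m × 2.75 / (3.35 − 2.75) = 8600 m.

8600 m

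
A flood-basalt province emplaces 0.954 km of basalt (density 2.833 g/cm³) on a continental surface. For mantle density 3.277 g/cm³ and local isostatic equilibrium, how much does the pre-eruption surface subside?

Subaerial loading: s = t ρ_load / ρ_m.
s = 0.954 km × 2.833/3.277 = 0.825 km.

0.825 km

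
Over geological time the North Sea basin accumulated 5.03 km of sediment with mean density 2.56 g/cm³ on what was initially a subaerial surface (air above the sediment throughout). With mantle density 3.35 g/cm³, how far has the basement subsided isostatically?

Subaerial load: s = t ρ_sed / ρ_m = 5.03 km × 2.56/3.35 = 3.84 km.

3.84 km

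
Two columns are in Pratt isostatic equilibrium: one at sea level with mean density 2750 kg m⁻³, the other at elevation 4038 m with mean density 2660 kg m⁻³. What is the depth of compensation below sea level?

119000 m

ρ_ref D = ρ (D + h) → D (ρ_ref − ρ) = ρ h.
D = ρ h/(ρ_ref − ρ) = 2660 × 4038 m/(2750 − 2660) = 119000 m.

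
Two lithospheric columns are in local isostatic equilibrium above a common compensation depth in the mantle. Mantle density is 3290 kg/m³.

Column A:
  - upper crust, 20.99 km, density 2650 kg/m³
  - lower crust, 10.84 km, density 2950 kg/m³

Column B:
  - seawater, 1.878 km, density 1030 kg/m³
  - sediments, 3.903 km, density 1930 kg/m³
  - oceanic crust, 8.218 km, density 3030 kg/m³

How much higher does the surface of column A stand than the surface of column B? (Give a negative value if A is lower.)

1.65 km

For any compensation level in the mantle, the mantle terms cancel and isostasy reduces to e = (Σt_A − Σt_B) − (Σ(ρt)_A − Σ(ρt)_B) / ρ_m.
Σt_A = 31.83 km; Σt_B = 13.999 km; Σ(ρt)_A = 87601.5; Σ(ρt)_B = 34367.67 (in km·kg/m³).
e = (31.83 − 13.999) − (87601.5 − 34367.67) / 3290 = 1.65 km.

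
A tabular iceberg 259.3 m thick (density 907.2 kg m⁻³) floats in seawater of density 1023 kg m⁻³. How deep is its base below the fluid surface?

Draft d = t ρ_obj/ρ_fluid = 259.3 m × 907.2/1023 = 230 m.

230 m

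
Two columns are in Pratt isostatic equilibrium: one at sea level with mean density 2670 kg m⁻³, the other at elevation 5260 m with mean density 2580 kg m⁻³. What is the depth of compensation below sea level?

ρ_ref D = ρ (D + h) → D (ρ_ref − ρ) = ρ h.
D = ρ h/(ρ_ref − ρ) = 2580 × 5260 m/(2670 − 2580) = 151000 m.

151000 m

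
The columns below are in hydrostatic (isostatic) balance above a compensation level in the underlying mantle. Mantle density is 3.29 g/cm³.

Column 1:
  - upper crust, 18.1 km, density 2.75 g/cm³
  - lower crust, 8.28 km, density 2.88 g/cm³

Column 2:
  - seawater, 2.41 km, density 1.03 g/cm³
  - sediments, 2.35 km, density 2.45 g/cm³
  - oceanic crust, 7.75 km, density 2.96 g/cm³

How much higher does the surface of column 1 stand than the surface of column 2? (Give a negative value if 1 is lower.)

For any compensation level in the mantle, the mantle terms cancel and isostasy reduces to e = (Σt_1 − Σt_2) − (Σ(ρt)_1 − Σ(ρt)_2) / ρ_m.
Σt_1 = 26.38 km; Σt_2 = 12.51 km; Σ(ρt)_1 = 73.6214; Σ(ρt)_2 = 31.1798 (in km·g/cm³).
e = (26.38 − 12.51) − (73.6214 − 31.1798) / 3.29 = 0.97 km.

0.97 km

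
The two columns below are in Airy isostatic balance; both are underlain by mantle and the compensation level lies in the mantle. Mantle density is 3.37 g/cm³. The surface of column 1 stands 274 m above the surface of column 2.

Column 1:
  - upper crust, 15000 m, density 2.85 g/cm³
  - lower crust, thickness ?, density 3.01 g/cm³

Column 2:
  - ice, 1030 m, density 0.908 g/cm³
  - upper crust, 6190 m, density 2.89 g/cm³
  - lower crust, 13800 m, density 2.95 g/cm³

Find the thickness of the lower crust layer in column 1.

Take the compensation level at the base of the deeper column (depth z_c below the surface of column 1) and equate Σ ρ_i t_i down to z_c; mantle fills any gap and the z_c terms cancel.
Column 1: 15000×2.85 + x×3.01 + (z_c − 15000 − x)×3.37
Column 2: 274×0 + 1030×0.908 + 6190×2.89 + 13800×2.95 + (z_c − 274 − 21020)×3.37
The z_c×3.37 term appears on both sides and cancels. Collect the known terms of each column as K = Σ(ρt)_known − 3.37 × (depth of known layers): K_1 = 42750 − 3.37×15000 = −7800; K_2 = 59534.34 − 3.37×(274 + 21020) = −12226.44.
Balance: K_1 − x×(3.37 − 3.01) = K_2, so x = (K_1 − K_2)/(3.37 − 3.01) = 4426.44/0.36 = 12300 m.

12300 m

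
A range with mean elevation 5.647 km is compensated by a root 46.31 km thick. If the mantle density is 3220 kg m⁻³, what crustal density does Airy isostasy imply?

ρ_c h = (ρ_m − ρ_c) r → ρ_c (h + r) = ρ_m r → ρ_c = ρ_m r / (h + r).
ρ_c = 3220 × 46.31 km / (5.647 km + 46.31 km) = 2870 kg m⁻³.

2870 kg m⁻³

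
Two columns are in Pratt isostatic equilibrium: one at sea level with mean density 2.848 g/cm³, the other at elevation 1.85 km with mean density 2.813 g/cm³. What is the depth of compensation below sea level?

ρ_ref D = ρ (D + h) → D (ρ_ref − ρ) = ρ h.
D = ρ h/(ρ_ref − ρ) = 2.813 × 1.85 km/(2.848 − 2.813) = 149 km.

149 km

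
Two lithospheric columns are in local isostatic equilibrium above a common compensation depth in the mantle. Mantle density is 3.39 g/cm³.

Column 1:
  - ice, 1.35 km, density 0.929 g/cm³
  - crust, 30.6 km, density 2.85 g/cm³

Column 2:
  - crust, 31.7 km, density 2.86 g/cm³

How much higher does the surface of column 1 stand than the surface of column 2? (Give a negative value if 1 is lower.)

0.898 km

For any compensation level in the mantle, the mantle terms cancel and isostasy reduces to e = (Σt_1 − Σt_2) − (Σ(ρt)_1 − Σ(ρt)_2) / ρ_m.
Σt_1 = 31.95 km; Σt_2 = 31.7 km; Σ(ρt)_1 = 88.46415; Σ(ρt)_2 = 90.662 (in km·g/cm³).
e = (31.95 − 31.7) − (88.46415 − 90.662) / 3.39 = 0.898 km.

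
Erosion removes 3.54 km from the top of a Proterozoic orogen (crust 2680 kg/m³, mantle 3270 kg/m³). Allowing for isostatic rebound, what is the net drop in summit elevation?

Rebound u = e ρ_c/ρ_m = 3.54 km × 2680/3270 = 2.901 km.
Net surface drop = e − u = 3.54 km − 2.901 km = e (ρ_m − ρ_c)/ρ_m = 0.639 km.

0.639 km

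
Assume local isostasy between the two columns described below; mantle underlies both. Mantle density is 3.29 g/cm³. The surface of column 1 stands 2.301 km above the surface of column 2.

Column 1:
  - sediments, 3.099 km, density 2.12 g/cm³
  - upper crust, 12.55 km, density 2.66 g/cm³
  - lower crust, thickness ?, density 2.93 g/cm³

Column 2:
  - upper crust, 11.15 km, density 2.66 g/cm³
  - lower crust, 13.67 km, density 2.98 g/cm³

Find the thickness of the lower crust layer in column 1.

Take the compensation level at the base of the deeper column (depth z_c below the surface of column 1) and equate Σ ρ_i t_i down to z_c; mantle fills any gap and the z_c terms cancel.
Column 1: 3.099×2.12 + 12.55×2.66 + x×2.93 + (z_c − 15.649 − x)×3.29
Column 2: 2.301×0 + 11.15×2.66 + 13.67×2.98 + (z_c − 2.301 − 24.82)×3.29
The z_c×3.29 term appears on both sides and cancels. Collect the known terms of each column as K = Σ(ρt)_known − 3.29 × (depth of known layers): K_1 = 39.95288 − 3.29×15.649 = −11.53233; K_2 = 70.3956 − 3.29×(2.301 + 24.82) = −18.83249.
Balance: K_1 − x×(3.29 − 2.93) = K_2, so x = (K_1 − K_2)/(3.29 − 2.93) = 7.30016/0.36 = 20.3 km.

20.3 km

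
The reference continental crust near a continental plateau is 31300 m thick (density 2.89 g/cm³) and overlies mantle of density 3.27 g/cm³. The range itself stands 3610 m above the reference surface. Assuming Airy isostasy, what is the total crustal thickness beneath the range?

62400 m

Root depth r = h ρ_c / (ρ_m − ρ_c) = 3610 m × 2.89 / 0.38 = 27460 m.
Total thickness = T + h + r = 31300 m + 3610 m + 27460 m = 62400 m.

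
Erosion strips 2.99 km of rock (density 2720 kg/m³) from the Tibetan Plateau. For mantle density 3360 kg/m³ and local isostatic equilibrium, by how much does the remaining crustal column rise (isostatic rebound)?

2.42 km

Unloading: uplift u = e ρ_c/ρ_m = 2.99 km × 2720/3360 = 2.42 km.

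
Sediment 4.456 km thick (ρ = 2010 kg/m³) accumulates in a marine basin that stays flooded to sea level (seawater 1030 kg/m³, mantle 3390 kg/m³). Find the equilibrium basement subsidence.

1.85 km

Submarine loading: the sediment displaces seawater, and the subsidence is in turn flooded, so s (ρ_m − ρ_w) = t (ρ_sed − ρ_w).
s = 4.456 km × (2010 − 1030) / (3390 − 1030) = 1.85 km.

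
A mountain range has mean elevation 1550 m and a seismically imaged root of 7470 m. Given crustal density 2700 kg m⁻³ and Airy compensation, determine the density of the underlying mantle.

3260 kg m⁻³

Airy balance: ρ_c h = (ρ_m − ρ_c) r → ρ_m = ρ_c (1 + h/r).
ρ_m = 2700 × (1 + 1550 m/7470 m) = 3260 kg m⁻³.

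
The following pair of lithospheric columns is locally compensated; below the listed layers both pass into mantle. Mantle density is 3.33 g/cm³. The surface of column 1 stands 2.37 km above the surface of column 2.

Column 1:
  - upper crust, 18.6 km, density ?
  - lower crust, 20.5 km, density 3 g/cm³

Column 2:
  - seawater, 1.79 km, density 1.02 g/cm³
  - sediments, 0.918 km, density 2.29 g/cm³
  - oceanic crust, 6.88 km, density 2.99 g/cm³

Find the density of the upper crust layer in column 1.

2.87 g/cm³

Take the compensation level at the base of the deeper column (depth z_c below the surface of column 1) and equate Σ ρ_i t_i down to z_c; mantle fills any gap and the z_c terms cancel.
Column 1: 18.6×ρ + 20.5×3 + (z_c − 39.1)×3.33
Column 2: 2.37×0 + 1.79×1.02 + 0.918×2.29 + 6.88×2.99 + (z_c − 2.37 − 9.588)×3.33
The z_c×3.33 term appears on both sides and cancels. Collect the known terms of each column as K = Σ(ρt)_known − 3.33 × (depth of known layers): K_1 = 61.5 − 3.33×39.1 = −68.703; K_2 = 24.49922 − 3.33×(2.37 + 9.588) = −15.32092.
Balance: K_1 + 18.6×ρ = K_2, so ρ = (K_2 − K_1)/18.6 = 53.3821/18.6 = 2.87 g/cm³.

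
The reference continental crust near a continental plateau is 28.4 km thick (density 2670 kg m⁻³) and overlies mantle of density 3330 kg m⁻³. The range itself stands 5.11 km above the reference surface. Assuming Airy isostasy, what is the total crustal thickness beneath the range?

Root depth r = h ρ_c / (ρ_m − ρ_c) = 5.11 km × 2670 / 660 = 20.67 km.
Total thickness = T + h + r = 28.4 km + 5.11 km + 20.67 km = 54.2 km.

54.2 km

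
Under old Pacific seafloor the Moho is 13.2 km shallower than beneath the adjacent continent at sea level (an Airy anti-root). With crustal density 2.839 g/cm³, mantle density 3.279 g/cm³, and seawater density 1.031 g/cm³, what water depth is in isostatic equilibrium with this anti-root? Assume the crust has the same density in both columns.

3.21 km

Replacing a thickness d of crust by seawater at the top must be balanced by replacing crust with mantle at the base: d (ρ_c − ρ_w) = a (ρ_m − ρ_c).
d = a (ρ_m − ρ_c)/(ρ_c − ρ_w) = 13.2 km × 0.44/1.808 = 3.21 km.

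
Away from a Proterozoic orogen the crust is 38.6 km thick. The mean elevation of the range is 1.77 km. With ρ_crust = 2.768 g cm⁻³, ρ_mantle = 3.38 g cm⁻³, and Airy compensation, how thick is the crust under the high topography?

48.4 km

Root depth r = h ρ_c / (ρ_m − ρ_c) = 1.77 km × 2.768 / 0.612 = 8.005 km.
Total thickness = T + h + r = 38.6 km + 1.77 km + 8.005 km = 48.4 km.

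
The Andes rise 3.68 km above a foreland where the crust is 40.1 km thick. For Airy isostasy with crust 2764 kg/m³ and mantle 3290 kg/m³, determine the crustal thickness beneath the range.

Root depth r = h ρ_c / (ρ_m − ρ_c) = 3.68 km × 2764 / 526 = 19.34 km.
Total thickness = T + h + r = 40.1 km + 3.68 km + 19.34 km = 63.1 km.

63.1 km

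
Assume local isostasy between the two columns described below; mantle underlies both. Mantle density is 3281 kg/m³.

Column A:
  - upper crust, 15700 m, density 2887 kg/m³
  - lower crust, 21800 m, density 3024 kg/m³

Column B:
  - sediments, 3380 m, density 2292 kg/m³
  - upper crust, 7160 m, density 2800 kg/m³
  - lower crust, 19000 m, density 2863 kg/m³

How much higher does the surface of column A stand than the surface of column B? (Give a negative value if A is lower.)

−896 m

For any compensation level in the mantle, the mantle terms cancel and isostasy reduces to e = (Σt_A − Σt_B) − (Σ(ρt)_A − Σ(ρt)_B) / ρ_m.
Σt_A = 37500 m; Σt_B = 29540 m; Σ(ρt)_A = 111249100; Σ(ρt)_B = 82191960 (in m·kg/m³).
e = (37500 − 29540) − (111249100 − 82191960) / 3281 = −896 m.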